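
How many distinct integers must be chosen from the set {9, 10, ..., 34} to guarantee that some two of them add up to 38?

Group the elements by complementary pair {x, 38−x}: {9,29}, {10,28}, {11,27}, …, giving 10 two-element pairs, the single value 19 (it cannot pair with itself since the integers are distinct), and 5 integers whose partner 38−x falls outside [9,34].
By the pigeonhole principle, treating each of those 16 groups as a pigeonhole, one can pick one integer per group — 16 integers — with no two summing to 38.
The 17th integer lands in an occupied pair, forcing a sum of 38.

17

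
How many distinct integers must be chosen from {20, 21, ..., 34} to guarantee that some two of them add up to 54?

9

Two chosen integers sum to 54 exactly when both halves of some pair {x, 54−x} with 20 ≤ x ≤ 54−x ≤ 34 are chosen — 7 such pairs.
The remaining 1 element (those with no distinct partner in range) can never complete a 54-sum, so the worst case takes all of them and one from each pair: 1 + 7 = 8.
By pigeonhole, the 9th integer has to be the second member of some pair, so 8 + 1 = 9.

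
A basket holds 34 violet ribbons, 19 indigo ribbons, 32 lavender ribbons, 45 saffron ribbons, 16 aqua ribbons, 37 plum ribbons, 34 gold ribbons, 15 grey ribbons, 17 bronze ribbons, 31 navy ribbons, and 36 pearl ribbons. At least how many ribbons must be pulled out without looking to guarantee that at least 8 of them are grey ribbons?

In the worst case for collecting grey ribbons, every non-grey ribbon comes out first.
There are 34 + 19 + 32 + 45 + 16 + 37 + 34 + 17 + 31 + 36 = 301 non-grey ribbons altogether.
After those, each further ribbon must be grey, so 301 + 8 = 309 draws guarantee 8 grey ribbons.

309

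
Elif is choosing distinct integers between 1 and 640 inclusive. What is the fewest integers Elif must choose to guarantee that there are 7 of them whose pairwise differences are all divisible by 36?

Integers whose pairwise differences are multiples of 36 are exactly those sharing a remainder mod 36. Pigeonhole: the 36 residue classes mod 36 are the pigeonholes.
With 216 integers one could put 6 in each residue class and have no class reach 7.
The 217th integer pushes some class to 7, so 36·6 + 1 = 217.

217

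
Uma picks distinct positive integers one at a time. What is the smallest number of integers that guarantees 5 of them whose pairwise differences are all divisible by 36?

145

Integers whose pairwise differences are multiples of 36 are exactly those sharing a remainder mod 36. By the pigeonhole principle, the 36 residue classes mod 36 are the pigeonholes.
With 144 integers one could put 4 in each residue class and have no class reach 5.
The 145th integer pushes some class to 5, so 36·4 + 1 = 145.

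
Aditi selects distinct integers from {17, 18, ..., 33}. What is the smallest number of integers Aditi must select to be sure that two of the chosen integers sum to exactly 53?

11

Two chosen integers sum to 53 exactly when both halves of some pair {x, 53−x} with 20 ≤ x ≤ 53−x ≤ 33 are chosen — 7 such pairs.
The remaining 3 elements (those with no distinct partner in range) can never complete a 53-sum, so the worst case takes all of them and one from each pair: 3 + 7 = 10.
The 11th integer has to be the second member of some pair, so 10 + 1 = 11.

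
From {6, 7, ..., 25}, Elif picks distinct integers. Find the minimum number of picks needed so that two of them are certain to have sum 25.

A set avoiding the sum 25 can contain at most one of each pair {x, 25−x}, plus the 6 elements whose complement lies outside the range.
The integers 13, …, 25 (13 of them) are such a set: any two sum to at least 13+14 = 27 > 25.
Any 14th integer completes one of the 7 pairs, so 14 choices force a sum of 25.

14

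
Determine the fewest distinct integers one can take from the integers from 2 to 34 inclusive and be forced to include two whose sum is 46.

23

Group the elements by complementary pair {x, 46−x}: {12,34}, {13,33}, {14,32}, …, giving 11 two-element pairs; the single value 23 (it cannot pair with itself since the integers are distinct); and 10 integers whose partner 46−x falls outside [2,34].
Treating each of those 22 groups as a pigeonhole, one can pick one integer per group — 22 integers — with no two summing to 46.
The 23rd integer lands in an occupied pair, forcing a sum of 46.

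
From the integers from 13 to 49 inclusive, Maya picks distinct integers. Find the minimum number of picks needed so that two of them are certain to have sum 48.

27

Two chosen integers sum to 48 exactly when both halves of some pair {x, 48−x} with 13 ≤ x ≤ 48−x ≤ 35 are chosen — 11 such pairs.
The remaining 15 elements (those with no distinct partner in range) can never complete a 48-sum, so the worst case takes all of them and one from each pair: 15 + 11 = 26.
Pigeonhole: the 27th integer has to be the second member of some pair, so 26 + 1 = 27.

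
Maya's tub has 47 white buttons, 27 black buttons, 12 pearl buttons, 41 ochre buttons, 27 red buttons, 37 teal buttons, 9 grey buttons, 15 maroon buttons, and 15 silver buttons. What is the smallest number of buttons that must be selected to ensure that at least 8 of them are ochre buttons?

197

In the worst case for collecting ochre buttons, every non-ochre button comes out first.
There are 47 + 27 + 12 + 27 + 37 + 9 + 15 + 15 = 189 non-ochre buttons altogether.
After those, each further button must be ochre, so 189 + 8 = 197 draws guarantee 8 ochre buttons.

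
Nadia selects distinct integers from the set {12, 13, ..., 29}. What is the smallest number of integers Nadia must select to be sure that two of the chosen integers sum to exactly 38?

12

A set avoiding the sum 38 can contain at most one of each pair {x, 38−x}, plus the 4 elements whose complement lies outside the range or equal to its own complement.
The integers 19, …, 29 (11 of them) are such a set: any two sum to at least 19+20 = 39 > 38.
Any 12th integer completes one of the 7 pairs, so 12 choices force a sum of 38.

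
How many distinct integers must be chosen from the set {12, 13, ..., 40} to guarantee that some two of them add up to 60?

Two chosen integers sum to 60 exactly when both halves of some pair {x, 60−x} with 20 ≤ x ≤ 60−x ≤ 40 are chosen — 10 such pairs.
The remaining 9 elements (those with no distinct partner in range) can never complete a 60-sum, so the worst case takes all of them and one from each pair: 9 + 10 = 19.
By the pigeonhole principle, the 20th integer has to be the second member of some pair, so 19 + 1 = 20.

20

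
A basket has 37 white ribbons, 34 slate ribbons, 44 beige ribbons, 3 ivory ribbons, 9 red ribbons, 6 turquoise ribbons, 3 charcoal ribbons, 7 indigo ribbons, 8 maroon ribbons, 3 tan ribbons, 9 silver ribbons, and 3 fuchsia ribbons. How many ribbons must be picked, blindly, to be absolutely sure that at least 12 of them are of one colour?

An adversary could hand out at most 11 ribbons per colour (9 colours run out sooner): 11 + 11 + 11 + 3 + 9 + 6 + 3 + 7 + 8 + 3 + 9 + 3 = 84 ribbons and still no colour has 12.
By the pigeonhole principle, one more ribbon lands in a colour already at 11, so 85 draws are enough and 84 are not.

85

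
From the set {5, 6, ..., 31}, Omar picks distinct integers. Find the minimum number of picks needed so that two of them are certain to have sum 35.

15

Two chosen integers sum to 35 exactly when both halves of some pair {x, 35−x} with 5 ≤ x ≤ 35−x ≤ 30 are chosen — 13 such pairs.
The remaining 1 element (those with no distinct partner in range) can never complete a 35-sum, so the worst case takes all of them and one from each pair: 1 + 13 = 14.
The 15th integer has to be the second member of some pair, so 14 + 1 = 15.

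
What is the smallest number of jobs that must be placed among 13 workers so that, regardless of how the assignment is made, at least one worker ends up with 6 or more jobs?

66

With 65 jobs one could put exactly 5 in each of the 13 workers, and no worker would reach 6.
Pigeonhole: one more job must land in a worker that already has 5, giving it 6.
So 13 × 5 + 1 = 66 jobs are required.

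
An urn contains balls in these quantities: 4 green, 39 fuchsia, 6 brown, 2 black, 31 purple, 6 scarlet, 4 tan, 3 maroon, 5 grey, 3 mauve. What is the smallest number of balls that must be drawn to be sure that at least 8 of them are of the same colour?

48

Pigeonhole: the 10 colours are the holes; the balls drawn are the pigeons.
To avoid 8 of any one colour, the worst case takes at most 7 of each colour, or every ball of a colour that has fewer than 7.
That gives 4 + 7 + 6 + 2 + 7 + 6 + 4 + 3 + 5 + 3 = 47 balls with no colour reaching 8.
The next ball forces some colour to 8, so 47 + 1 = 48.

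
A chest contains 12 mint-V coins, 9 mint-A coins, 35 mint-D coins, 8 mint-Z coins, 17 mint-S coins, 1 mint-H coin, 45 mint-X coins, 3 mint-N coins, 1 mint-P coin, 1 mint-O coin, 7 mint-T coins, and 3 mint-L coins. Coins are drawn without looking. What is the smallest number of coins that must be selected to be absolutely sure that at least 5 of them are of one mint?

The 12 mints are the holes; the coins drawn are the pigeons.
To avoid 5 of any one mint, the worst case takes at most 4 of each mint, or every coin of a mint that has fewer than 4.
That gives 4 + 4 + 4 + 4 + 4 + 1 + 4 + 3 + 1 + 1 + 4 + 3 = 37 coins with no mint reaching 5.
The next coin forces some mint to 5, so 37 + 1 = 38.

38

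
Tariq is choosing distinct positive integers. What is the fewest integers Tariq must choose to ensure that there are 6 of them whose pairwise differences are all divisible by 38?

Integers whose pairwise differences are multiples of 38 are exactly those sharing a remainder mod 38. By the pigeonhole principle, the 38 residue classes mod 38 are the pigeonholes.
With 190 integers one could put 5 in each residue class and have no class reach 6.
The 191st integer pushes some class to 6, so 38·5 + 1 = 191.

191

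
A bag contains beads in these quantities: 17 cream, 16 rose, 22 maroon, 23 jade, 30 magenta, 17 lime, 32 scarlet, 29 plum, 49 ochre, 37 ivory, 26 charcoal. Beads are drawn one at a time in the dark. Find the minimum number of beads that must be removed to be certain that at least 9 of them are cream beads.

In the worst case for collecting cream beads, every non-cream bead comes out first.
There are 16 + 22 + 23 + 30 + 17 + 32 + 29 + 49 + 37 + 26 = 281 non-cream beads altogether.
After those, each further bead must be cream, so 281 + 9 = 290 draws guarantee 9 cream beads.

290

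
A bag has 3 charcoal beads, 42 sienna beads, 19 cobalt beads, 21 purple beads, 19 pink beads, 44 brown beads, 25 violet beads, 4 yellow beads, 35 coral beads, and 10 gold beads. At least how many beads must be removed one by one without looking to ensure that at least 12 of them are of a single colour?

95

An adversary could hand out at most 11 beads per colour (charcoal, yellow, gold run out sooner): 3 + 11 + 11 + 11 + 11 + 11 + 11 + 4 + 11 + 10 = 94 beads and still no colour has 12.
By the pigeonhole principle, one more bead lands in a colour already at 11, so 95 draws are enough and 94 are not.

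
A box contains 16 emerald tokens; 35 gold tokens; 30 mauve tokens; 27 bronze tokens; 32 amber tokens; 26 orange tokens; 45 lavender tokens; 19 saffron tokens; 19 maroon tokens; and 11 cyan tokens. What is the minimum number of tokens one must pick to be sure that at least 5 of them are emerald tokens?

249

In the worst case for collecting emerald tokens, every non-emerald token comes out first.
There are 35 + 30 + 27 + 32 + 26 + 45 + 19 + 19 + 11 = 244 non-emerald tokens altogether.
After those, each further token must be emerald, so 244 + 5 = 249 draws guarantee 5 emerald tokens.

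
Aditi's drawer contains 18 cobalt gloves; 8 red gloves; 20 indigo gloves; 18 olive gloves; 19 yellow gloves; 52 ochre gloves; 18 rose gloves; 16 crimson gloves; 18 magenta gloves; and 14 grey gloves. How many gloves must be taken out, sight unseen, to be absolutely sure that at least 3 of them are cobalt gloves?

In the worst case for collecting cobalt gloves, every non-cobalt glove comes out first.
There are 8 + 20 + 18 + 19 + 52 + 18 + 16 + 18 + 14 = 183 non-cobalt gloves altogether.
After those, each further glove must be cobalt, so 183 + 3 = 186 draws guarantee 3 cobalt gloves.

186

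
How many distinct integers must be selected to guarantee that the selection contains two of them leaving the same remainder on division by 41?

42

By pigeonhole, the 41 residue classes mod 41 are the pigeonholes.
With 41 integers one could put 1 in each residue class and have no class reach 2.
The 42nd integer pushes some class to 2, so 41·1 + 1 = 42.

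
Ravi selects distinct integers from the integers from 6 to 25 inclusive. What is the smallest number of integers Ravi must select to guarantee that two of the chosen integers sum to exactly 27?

Two chosen integers sum to 27 exactly when both halves of some pair {x, 27−x} with 6 ≤ x ≤ 27−x ≤ 21 are chosen — 8 such pairs.
The remaining 4 elements (those with no distinct partner in range) can never complete a 27-sum, so the worst case takes all of them and one from each pair: 4 + 8 = 12.
By the pigeonhole principle, the 13th integer has to be the second member of some pair, so 12 + 1 = 13.

13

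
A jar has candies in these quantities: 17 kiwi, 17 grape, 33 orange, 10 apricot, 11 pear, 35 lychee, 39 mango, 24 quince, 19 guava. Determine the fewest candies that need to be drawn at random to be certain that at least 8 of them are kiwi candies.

196

In the worst case for collecting kiwi candies, every non-kiwi candy comes out first.
There are 17 + 33 + 10 + 11 + 35 + 39 + 24 + 19 = 188 non-kiwi candies altogether.
After those, each further candy must be kiwi, so 188 + 8 = 196 draws guarantee 8 kiwi candies.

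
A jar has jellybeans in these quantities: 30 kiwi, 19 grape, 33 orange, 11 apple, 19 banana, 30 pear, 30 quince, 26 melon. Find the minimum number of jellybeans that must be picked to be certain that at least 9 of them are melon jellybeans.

In the worst case for collecting melon jellybeans, every non-melon jellybean comes out first.
There are 30 + 19 + 33 + 11 + 19 + 30 + 30 = 172 non-melon jellybeans altogether.
After those, each further jellybean must be melon, so 172 + 9 = 181 draws guarantee 9 melon jellybeans.

181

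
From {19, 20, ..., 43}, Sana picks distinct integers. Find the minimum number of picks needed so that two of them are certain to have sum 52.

19

A set avoiding the sum 52 can contain at most one of each pair {x, 52−x}, plus the 11 elements whose complement lies outside the range or equal to its own complement.
The integers 26, …, 43 (18 of them) are such a set: any two sum to at least 26+27 = 53 > 52.
By pigeonhole, any 19th integer completes one of the 7 pairs, so 19 choices force a sum of 52.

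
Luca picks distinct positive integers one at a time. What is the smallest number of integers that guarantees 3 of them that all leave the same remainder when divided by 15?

31

Pigeonhole: the 15 residue classes mod 15 are the pigeonholes.
With 30 integers one could put 2 in each residue class and have no class reach 3.
The 31st integer pushes some class to 3, so 15·2 + 1 = 31.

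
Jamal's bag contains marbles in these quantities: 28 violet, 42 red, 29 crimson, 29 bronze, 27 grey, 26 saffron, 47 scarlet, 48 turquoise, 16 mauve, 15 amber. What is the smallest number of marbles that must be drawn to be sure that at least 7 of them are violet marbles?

286

In the worst case for collecting violet marbles, every non-violet marble comes out first.
There are 42 + 29 + 29 + 27 + 26 + 47 + 48 + 16 + 15 = 279 non-violet marbles altogether.
After those, each further marble must be violet, so 279 + 7 = 286 draws guarantee 7 violet marbles.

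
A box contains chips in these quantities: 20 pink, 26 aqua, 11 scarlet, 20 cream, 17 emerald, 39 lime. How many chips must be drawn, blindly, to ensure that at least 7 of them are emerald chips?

In the worst case for collecting emerald chips, every non-emerald chip comes out first.
There are 20 + 26 + 11 + 20 + 39 = 116 non-emerald chips altogether.
After those, each further chip must be emerald, so 116 + 7 = 123 draws guarantee 7 emerald chips.

123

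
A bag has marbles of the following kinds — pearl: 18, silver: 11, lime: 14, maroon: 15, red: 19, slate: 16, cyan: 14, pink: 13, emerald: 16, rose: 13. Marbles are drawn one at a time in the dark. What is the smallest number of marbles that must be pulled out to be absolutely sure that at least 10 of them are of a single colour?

An adversary could hand out at most 9 marbles per colour: 9 + 9 + 9 + 9 + 9 + 9 + 9 + 9 + 9 + 9 = 90 marbles and still no colour has 10.
By pigeonhole, one more marble lands in a colour already at 9, so 91 draws are enough and 90 are not.

91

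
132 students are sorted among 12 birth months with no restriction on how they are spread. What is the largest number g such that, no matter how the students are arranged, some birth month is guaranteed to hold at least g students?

By the pigeonhole principle, the 12 birth months are the holes and the 132 students are the pigeons.
If every birth month held at most 10 students, the total would be at most 12 × 10 = 120, which is less than 132.
So some birth month holds at least ⌈132/12⌉ = 11 students.

11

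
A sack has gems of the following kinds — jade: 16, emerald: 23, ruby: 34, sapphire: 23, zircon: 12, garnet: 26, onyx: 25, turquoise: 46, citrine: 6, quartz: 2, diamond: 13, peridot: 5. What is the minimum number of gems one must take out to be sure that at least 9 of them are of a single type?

By pigeonhole, the 12 types are the holes; the gems drawn are the pigeons.
To avoid 9 of any one type, the worst case takes at most 8 of each type, or every gem of a type that has fewer than 8.
That gives 8 + 8 + 8 + 8 + 8 + 8 + 8 + 8 + 6 + 2 + 8 + 5 = 85 gems with no type reaching 9.
The next gem forces some type to 9, so 85 + 1 = 86.

86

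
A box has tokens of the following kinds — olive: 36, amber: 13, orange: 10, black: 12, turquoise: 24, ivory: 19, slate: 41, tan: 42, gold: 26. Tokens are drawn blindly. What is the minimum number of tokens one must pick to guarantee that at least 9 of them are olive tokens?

In the worst case for collecting olive tokens, every non-olive token comes out first.
There are 13 + 10 + 12 + 24 + 19 + 41 + 42 + 26 = 187 non-olive tokens altogether.
After those, each further token must be olive, so 187 + 9 = 196 draws guarantee 9 olive tokens.

196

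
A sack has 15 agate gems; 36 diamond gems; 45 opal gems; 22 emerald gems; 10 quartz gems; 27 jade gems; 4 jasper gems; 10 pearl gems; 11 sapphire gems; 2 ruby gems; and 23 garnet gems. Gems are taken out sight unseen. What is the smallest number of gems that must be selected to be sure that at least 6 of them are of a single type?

An adversary could hand out at most 5 gems per type (jasper, ruby run out sooner): 5 + 5 + 5 + 5 + 5 + 5 + 4 + 5 + 5 + 2 + 5 = 51 gems and still no type has 6.
By the pigeonhole principle, one more gem lands in a type already at 5, so 52 draws are enough and 51 are not.

52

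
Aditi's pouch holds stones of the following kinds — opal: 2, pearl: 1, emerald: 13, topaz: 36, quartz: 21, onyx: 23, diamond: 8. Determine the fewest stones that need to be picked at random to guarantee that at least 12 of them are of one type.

56

An adversary could hand out at most 11 stones per type (opal, pearl, diamond run out sooner): 2 + 1 + 11 + 11 + 11 + 11 + 8 = 55 stones and still no type has 12.
One more stone lands in a type already at 11, so 56 draws are enough and 55 are not.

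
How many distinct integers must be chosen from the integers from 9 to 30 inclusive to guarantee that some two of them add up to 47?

A set avoiding the sum 47 can contain at most one of each pair {x, 47−x}, plus the 8 elements whose complement lies outside the range.
The integers 9, …, 23 (15 of them) are such a set: any two sum to at least 9+10 = 19 and at most 22+23 = 45 < 47.
By the pigeonhole principle, any 16th integer completes one of the 7 pairs, so 16 choices force a sum of 47.

16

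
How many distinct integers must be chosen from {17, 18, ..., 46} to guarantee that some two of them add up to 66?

18

A set avoiding the sum 66 can contain at most one of each pair {x, 66−x}, plus the 4 elements whose complement lies outside the range or equal to its own complement.
The integers 17, …, 33 (17 of them) are such a set: any two sum to at least 17+18 = 35 and at most 32+33 = 65 < 66.
Any 18th integer completes one of the 13 pairs, so 18 choices force a sum of 66.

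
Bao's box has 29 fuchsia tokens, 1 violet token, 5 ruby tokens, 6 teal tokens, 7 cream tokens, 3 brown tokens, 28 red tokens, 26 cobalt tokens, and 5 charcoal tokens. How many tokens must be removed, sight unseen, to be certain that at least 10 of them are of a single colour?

An adversary could hand out at most 9 tokens per colour (6 colours run out sooner): 9 + 1 + 5 + 6 + 7 + 3 + 9 + 9 + 5 = 54 tokens and still no colour has 10.
One more token lands in a colour already at 9, so 55 draws are enough and 54 are not.

55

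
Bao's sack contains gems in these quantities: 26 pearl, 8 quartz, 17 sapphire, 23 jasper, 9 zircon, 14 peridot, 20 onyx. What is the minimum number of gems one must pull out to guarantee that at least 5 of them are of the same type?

29

An adversary could hand out at most 4 gems per type: 4 + 4 + 4 + 4 + 4 + 4 + 4 = 28 gems and still no type has 5.
Pigeonhole: one more gem lands in a type already at 4, so 29 draws are enough and 28 are not.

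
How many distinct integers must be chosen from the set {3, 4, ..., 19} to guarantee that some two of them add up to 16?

Two chosen integers sum to 16 exactly when both halves of some pair {x, 16−x} with 3 ≤ x ≤ 16−x ≤ 13 are chosen — 5 such pairs.
The remaining 7 elements (those with no distinct partner in range) can never complete a 16-sum, so the worst case takes all of them and one from each pair: 7 + 5 = 12.
The 13th integer has to be the second member of some pair, so 12 + 1 = 13.

13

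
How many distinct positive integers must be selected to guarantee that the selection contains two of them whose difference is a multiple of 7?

Integers whose pairwise differences are multiples of 7 are exactly those sharing a remainder mod 7. By pigeonhole, the 7 residue classes mod 7 are the pigeonholes.
With 7 integers one could put 1 in each residue class and have no class reach 2.
The 8th integer pushes some class to 2, so 7·1 + 1 = 8.

8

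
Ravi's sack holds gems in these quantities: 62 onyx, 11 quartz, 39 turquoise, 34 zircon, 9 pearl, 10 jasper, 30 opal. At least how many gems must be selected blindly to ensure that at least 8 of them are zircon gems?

In the worst case for collecting zircon gems, every non-zircon gem comes out first.
There are 62 + 11 + 39 + 9 + 10 + 30 = 161 non-zircon gems altogether.
After those, each further gem must be zircon, so 161 + 8 = 169 draws guarantee 8 zircon gems.

169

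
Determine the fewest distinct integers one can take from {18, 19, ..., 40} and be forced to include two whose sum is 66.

17

Two chosen integers sum to 66 exactly when both halves of some pair {x, 66−x} with 26 ≤ x ≤ 66−x ≤ 40 are chosen — 7 such pairs.
The remaining 9 elements (those with no distinct partner in range) can never complete a 66-sum, so the worst case takes all of them and one from each pair: 9 + 7 = 16.
The 17th integer has to be the second member of some pair, so 16 + 1 = 17.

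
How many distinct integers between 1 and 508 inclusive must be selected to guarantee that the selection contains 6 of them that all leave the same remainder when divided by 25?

126

The 25 residue classes mod 25 are the pigeonholes.
With 125 integers one could put 5 in each residue class and have no class reach 6.
The 126th integer pushes some class to 6, so 25·5 + 1 = 126.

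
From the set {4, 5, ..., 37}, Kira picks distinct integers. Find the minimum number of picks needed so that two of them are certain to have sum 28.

Group the elements by complementary pair {x, 28−x}: {4,24}, {5,23}, {6,22}, …, giving 10 two-element pairs, the single value 14 (it cannot pair with itself since the integers are distinct), and 13 integers whose partner 28−x falls outside [4,37].
By pigeonhole, treating each of those 24 groups as a pigeonhole, one can pick one integer per group — 24 integers — with no two summing to 28.
The 25th integer lands in an occupied pair, forcing a sum of 28.

25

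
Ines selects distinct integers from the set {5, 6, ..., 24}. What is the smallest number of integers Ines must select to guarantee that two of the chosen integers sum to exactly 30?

Group the elements by complementary pair {x, 30−x}: {6,24}, {7,23}, {8,22}, …, giving 9 two-element pairs, the single value 15 (it cannot pair with itself since the integers are distinct), and 1 integer whose partner 30−x falls outside [5,24].
By the pigeonhole principle, treating each of those 11 groups as a pigeonhole, one can pick one integer per group — 11 integers — with no two summing to 30.
The 12th integer lands in an occupied pair, forcing a sum of 30.

12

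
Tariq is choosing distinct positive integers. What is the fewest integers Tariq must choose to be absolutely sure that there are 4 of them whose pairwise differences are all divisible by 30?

91

Integers whose pairwise differences are multiples of 30 are exactly those sharing a remainder mod 30. By the pigeonhole principle, the 30 residue classes mod 30 are the pigeonholes.
With 90 integers one could put 3 in each residue class and have no class reach 4.
The 91st integer pushes some class to 4, so 30·3 + 1 = 91.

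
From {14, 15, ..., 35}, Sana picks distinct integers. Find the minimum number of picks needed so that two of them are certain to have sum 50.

A set avoiding the sum 50 can contain at most one of each pair {x, 50−x}, plus the 2 elements whose complement lies outside the range or equal to its own complement.
The integers 14, …, 25 (12 of them) are such a set: any two sum to at least 14+15 = 29 and at most 24+25 = 49 < 50.
By pigeonhole, any 13th integer completes one of the 10 pairs, so 13 choices force a sum of 50.

13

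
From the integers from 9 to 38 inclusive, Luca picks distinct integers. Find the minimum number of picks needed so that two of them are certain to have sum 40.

20

Two chosen integers sum to 40 exactly when both halves of some pair {x, 40−x} with 9 ≤ x ≤ 40−x ≤ 31 are chosen — 11 such pairs.
The remaining 8 elements (those with no distinct partner in range) can never complete a 40-sum, so the worst case takes all of them and one from each pair: 8 + 11 = 19.
By the pigeonhole principle, the 20th integer has to be the second member of some pair, so 19 + 1 = 20.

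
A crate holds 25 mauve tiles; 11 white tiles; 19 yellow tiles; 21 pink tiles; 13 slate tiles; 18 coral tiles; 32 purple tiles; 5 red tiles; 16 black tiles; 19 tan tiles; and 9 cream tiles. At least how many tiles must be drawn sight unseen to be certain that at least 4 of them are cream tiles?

183

In the worst case for collecting cream tiles, every non-cream tile comes out first.
There are 25 + 11 + 19 + 21 + 13 + 18 + 32 + 5 + 16 + 19 = 179 non-cream tiles altogether.
After those, each further tile must be cream, so 179 + 4 = 183 draws guarantee 4 cream tiles.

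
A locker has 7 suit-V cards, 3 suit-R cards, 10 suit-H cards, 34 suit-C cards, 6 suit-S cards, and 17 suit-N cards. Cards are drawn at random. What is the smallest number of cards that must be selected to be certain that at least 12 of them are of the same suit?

49

Put each drawn card into a box by suit. The largest draw with every box below 12 takes min(count, 11) from each suit; suits with fewer than 11 contribute all they have.
Σ min(cᵢ, 11) = 7 + 3 + 10 + 11 + 6 + 11 = 48.
Draw number 48 + 1 = 49 must push one box to 12.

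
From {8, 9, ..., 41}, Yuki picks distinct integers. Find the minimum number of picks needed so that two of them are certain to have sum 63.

Two chosen integers sum to 63 exactly when both halves of some pair {x, 63−x} with 22 ≤ x ≤ 63−x ≤ 41 are chosen — 10 such pairs.
The remaining 14 elements (those with no distinct partner in range) can never complete a 63-sum, so the worst case takes all of them and one from each pair: 14 + 10 = 24.
The 25th integer has to be the second member of some pair, so 24 + 1 = 25.

25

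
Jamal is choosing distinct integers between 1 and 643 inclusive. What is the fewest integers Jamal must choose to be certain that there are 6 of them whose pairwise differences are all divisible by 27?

Integers whose pairwise differences are multiples of 27 are exactly those sharing a remainder mod 27. By pigeonhole, the 27 residue classes mod 27 are the pigeonholes.
With 135 integers one could put 5 in each residue class and have no class reach 6.
The 136th integer pushes some class to 6, so 27·5 + 1 = 136.

136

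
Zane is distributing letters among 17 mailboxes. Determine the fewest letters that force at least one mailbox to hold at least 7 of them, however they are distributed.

With 102 letters one could put exactly 6 in each of the 17 mailboxes, and no mailbox would reach 7.
Pigeonhole: one more letter must land in a mailbox that already has 6, giving it 7.
So 17 × 6 + 1 = 103 letters are required.

103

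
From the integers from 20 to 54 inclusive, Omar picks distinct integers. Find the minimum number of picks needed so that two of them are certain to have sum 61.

25

Two chosen integers sum to 61 exactly when both halves of some pair {x, 61−x} with 20 ≤ x ≤ 61−x ≤ 41 are chosen — 11 such pairs.
The remaining 13 elements (those with no distinct partner in range) can never complete a 61-sum, so the worst case takes all of them and one from each pair: 13 + 11 = 24.
The 25th integer has to be the second member of some pair, so 24 + 1 = 25.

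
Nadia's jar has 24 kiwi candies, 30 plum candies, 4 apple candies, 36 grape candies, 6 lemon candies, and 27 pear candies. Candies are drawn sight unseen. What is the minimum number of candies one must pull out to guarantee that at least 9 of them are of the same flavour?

An adversary could hand out at most 8 candies per flavour (apple, lemon run out sooner): 8 + 8 + 4 + 8 + 6 + 8 = 42 candies and still no flavour has 9.
By pigeonhole, one more candy lands in a flavour already at 8, so 43 draws are enough and 42 are not.

43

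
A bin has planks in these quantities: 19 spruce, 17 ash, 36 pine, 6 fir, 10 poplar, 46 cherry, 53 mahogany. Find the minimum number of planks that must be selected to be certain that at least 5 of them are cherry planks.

146

In the worst case for collecting cherry planks, every non-cherry plank comes out first.
There are 19 + 17 + 36 + 6 + 10 + 53 = 141 non-cherry planks altogether.
After those, each further plank must be cherry, so 141 + 5 = 146 draws guarantee 5 cherry planks.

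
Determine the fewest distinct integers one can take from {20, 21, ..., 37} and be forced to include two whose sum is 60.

12

A set avoiding the sum 60 can contain at most one of each pair {x, 60−x}, plus the 4 elements whose complement lies outside the range or equal to its own complement.
The integers 20, …, 30 (11 of them) are such a set: any two sum to at least 20+21 = 41 and at most 29+30 = 59 < 60.
Any 12th integer completes one of the 7 pairs, so 12 choices force a sum of 60.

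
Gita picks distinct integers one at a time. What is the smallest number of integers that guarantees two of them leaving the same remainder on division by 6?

7

The 6 residue classes mod 6 are the pigeonholes.
With 6 integers one could put 1 in each residue class and have no class reach 2.
The 7th integer pushes some class to 2, so 6·1 + 1 = 7.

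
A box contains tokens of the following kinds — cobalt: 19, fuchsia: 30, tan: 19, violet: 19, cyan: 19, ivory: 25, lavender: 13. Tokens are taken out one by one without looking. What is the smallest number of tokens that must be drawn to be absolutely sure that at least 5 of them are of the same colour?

An adversary could hand out at most 4 tokens per colour: 4 + 4 + 4 + 4 + 4 + 4 + 4 = 28 tokens and still no colour has 5.
By the pigeonhole principle, one more token lands in a colour already at 4, so 29 draws are enough and 28 are not.

29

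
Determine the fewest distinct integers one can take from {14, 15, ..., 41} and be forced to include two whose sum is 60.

Group the elements by complementary pair {x, 60−x}: {19,41}, {20,40}, {21,39}, …, giving 11 two-element pairs, the single value 30 (it cannot pair with itself since the integers are distinct), and 5 integers whose partner 60−x falls outside [14,41].
Treating each of those 17 groups as a pigeonhole, one can pick one integer per group — 17 integers — with no two summing to 60.
The 18th integer lands in an occupied pair, forcing a sum of 60.

18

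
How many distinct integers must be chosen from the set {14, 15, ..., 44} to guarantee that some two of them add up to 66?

21

A set avoiding the sum 66 can contain at most one of each pair {x, 66−x}, plus the 9 elements whose complement lies outside the range or equal to its own complement.
The integers 14, …, 33 (20 of them) are such a set: any two sum to at least 14+15 = 29 and at most 32+33 = 65 < 66.
Any 21st integer completes one of the 11 pairs, so 21 choices force a sum of 66.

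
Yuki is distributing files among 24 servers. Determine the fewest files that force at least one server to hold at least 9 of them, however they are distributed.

With 192 files one could put exactly 8 in each of the 24 servers, and no server would reach 9.
One more file must land in a server that already has 8, giving it 9.
So 24 × 8 + 1 = 193 files are required.

193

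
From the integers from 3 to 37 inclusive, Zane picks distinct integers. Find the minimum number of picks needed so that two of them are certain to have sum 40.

19

A set avoiding the sum 40 can contain at most one of each pair {x, 40−x}, plus the 1 element equal to its own complement.
The integers 20, …, 37 (18 of them) are such a set: any two sum to at least 20+21 = 41 > 40.
Any 19th integer completes one of the 17 pairs, so 19 choices force a sum of 40.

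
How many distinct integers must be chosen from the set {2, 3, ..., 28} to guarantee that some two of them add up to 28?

Group the elements by complementary pair {x, 28−x}: {2,26}, {3,25}, {4,24}, …, giving 12 two-element pairs, the single value 14 (it cannot pair with itself since the integers are distinct), and 2 integers whose partner 28−x falls outside [2,28].
Treating each of those 15 groups as a pigeonhole, one can pick one integer per group — 15 integers — with no two summing to 28.
The 16th integer lands in an occupied pair, forcing a sum of 28.

16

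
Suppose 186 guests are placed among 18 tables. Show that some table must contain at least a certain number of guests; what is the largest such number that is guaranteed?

11

Pigeonhole: the 18 tables are the holes and the 186 guests are the pigeons.
If every table held at most 10 guests, the total would be at most 18 × 10 = 180, which is less than 186.
So some table holds at least ⌈186/18⌉ = 11 guests.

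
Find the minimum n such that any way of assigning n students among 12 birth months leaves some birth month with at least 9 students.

With 96 students one could put exactly 8 in each of the 12 birth months, and no birth month would reach 9.
Pigeonhole: one more student must land in a birth month that already has 8, giving it 9.
So 12 × 8 + 1 = 97 students are required.

97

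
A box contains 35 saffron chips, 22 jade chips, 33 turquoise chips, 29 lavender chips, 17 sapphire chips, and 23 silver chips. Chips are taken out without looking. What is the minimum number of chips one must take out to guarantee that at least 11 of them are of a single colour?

61

An adversary could hand out at most 10 chips per colour: 10 + 10 + 10 + 10 + 10 + 10 = 60 chips and still no colour has 11.
By the pigeonhole principle, one more chip lands in a colour already at 10, so 61 draws are enough and 60 are not.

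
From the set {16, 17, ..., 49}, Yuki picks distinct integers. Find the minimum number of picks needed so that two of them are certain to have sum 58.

22

Two chosen integers sum to 58 exactly when both halves of some pair {x, 58−x} with 16 ≤ x ≤ 58−x ≤ 42 are chosen — 13 such pairs.
The remaining 8 elements (those with no distinct partner in range) can never complete a 58-sum, so the worst case takes all of them and one from each pair: 8 + 13 = 21.
The 22nd integer has to be the second member of some pair, so 21 + 1 = 22.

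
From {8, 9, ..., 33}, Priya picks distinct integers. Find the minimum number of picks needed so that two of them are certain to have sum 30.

20

Group the elements by complementary pair {x, 30−x}: {8,22}, {9,21}, {10,20}, …, giving 7 two-element pairs, the single value 15 (it cannot pair with itself since the integers are distinct), and 11 integers whose partner 30−x falls outside [8,33].
Treating each of those 19 groups as a pigeonhole, one can pick one integer per group — 19 integers — with no two summing to 30.
The 20th integer lands in an occupied pair, forcing a sum of 30.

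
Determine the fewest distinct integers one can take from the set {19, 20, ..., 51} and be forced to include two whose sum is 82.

Two chosen integers sum to 82 exactly when both halves of some pair {x, 82−x} with 31 ≤ x ≤ 82−x ≤ 51 are chosen — 10 such pairs.
The remaining 13 elements (those with no distinct partner in range) can never complete a 82-sum, so the worst case takes all of them and one from each pair: 13 + 10 = 23.
By pigeonhole, the 24th integer has to be the second member of some pair, so 23 + 1 = 24.

24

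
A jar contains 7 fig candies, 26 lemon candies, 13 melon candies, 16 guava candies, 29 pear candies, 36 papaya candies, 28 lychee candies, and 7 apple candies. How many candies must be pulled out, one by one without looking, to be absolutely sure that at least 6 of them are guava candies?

In the worst case for collecting guava candies, every non-guava candy comes out first.
There are 7 + 26 + 13 + 29 + 36 + 28 + 7 = 146 non-guava candies altogether.
After those, each further candy must be guava, so 146 + 6 = 152 draws guarantee 6 guava candies.

152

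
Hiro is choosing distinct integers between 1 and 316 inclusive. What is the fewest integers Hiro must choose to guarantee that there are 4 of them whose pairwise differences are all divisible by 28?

Integers whose pairwise differences are multiples of 28 are exactly those sharing a remainder mod 28. By pigeonhole, the 28 residue classes mod 28 are the pigeonholes.
With 84 integers one could put 3 in each residue class and have no class reach 4.
The 85th integer pushes some class to 4, so 28·3 + 1 = 85.

85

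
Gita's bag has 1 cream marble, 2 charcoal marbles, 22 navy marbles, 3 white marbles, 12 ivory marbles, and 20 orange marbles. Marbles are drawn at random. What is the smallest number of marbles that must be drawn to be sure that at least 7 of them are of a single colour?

The 6 colours are the holes; the marbles drawn are the pigeons.
To avoid 7 of any one colour, the worst case takes at most 6 of each colour, or every marble of a colour that has fewer than 6.
That gives 1 + 2 + 6 + 3 + 6 + 6 = 24 marbles with no colour reaching 7.
The next marble forces some colour to 7, so 24 + 1 = 25.

25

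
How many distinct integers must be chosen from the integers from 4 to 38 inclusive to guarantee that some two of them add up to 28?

A set avoiding the sum 28 can contain at most one of each pair {x, 28−x}, plus the 15 elements whose complement lies outside the range or equal to its own complement.
The integers 14, …, 38 (25 of them) are such a set: any two sum to at least 14+15 = 29 > 28.
By pigeonhole, any 26th integer completes one of the 10 pairs, so 26 choices force a sum of 28.

26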